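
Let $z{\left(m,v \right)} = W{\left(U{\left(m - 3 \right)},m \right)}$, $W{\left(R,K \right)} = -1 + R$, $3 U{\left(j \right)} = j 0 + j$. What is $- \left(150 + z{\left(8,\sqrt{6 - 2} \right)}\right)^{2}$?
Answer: $- \frac{204304}{9} \approx -22700.0$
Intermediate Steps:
$U{\left(j \right)} = \frac{j}{3}$ ($U{\left(j \right)} = \frac{j 0 + j}{3} = \frac{0 + j}{3} = \frac{j}{3}$)
$z{\left(m,v \right)} = -2 + \frac{m}{3}$ ($z{\left(m,v \right)} = -1 + \frac{m - 3}{3} = -1 + \frac{-3 + m}{3} = -1 + \left(-1 + \frac{m}{3}\right) = -2 + \frac{m}{3}$)
$- \left(150 + z{\left(8,\sqrt{6 - 2} \right)}\right)^{2} = - \left(150 + \left(-2 + \frac{1}{3} \cdot 8\right)\right)^{2} = - \left(150 + \left(-2 + \frac{8}{3}\right)\right)^{2} = - \left(150 + \frac{2}{3}\right)^{2} = - \left(\frac{452}{3}\right)^{2} = \left(-1\right) \frac{204304}{9} = - \frac{204304}{9}$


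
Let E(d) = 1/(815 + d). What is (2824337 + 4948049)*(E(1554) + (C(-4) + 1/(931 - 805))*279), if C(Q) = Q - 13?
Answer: -611037337056805/16583 ≈ -3.6847e+10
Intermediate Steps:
C(Q) = -13 + Q
(2824337 + 4948049)*(E(1554) + (C(-4) + 1/(931 - 805))*279) = (2824337 + 4948049)*(1/(815 + 1554) + ((-13 - 4) + 1/(931 - 805))*279) = 7772386*(1/2369 + (-17 + 1/126)*279) = 7772386*(1/2369 - 2141/126*279) = 7772386*(1/2369 - 66371/14) = 7772386*(-157232885/33166) = -611037337056805/16583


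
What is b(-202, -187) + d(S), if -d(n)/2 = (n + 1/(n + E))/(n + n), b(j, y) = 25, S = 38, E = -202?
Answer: 149569/6232 ≈ 24.000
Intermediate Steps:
d(n) = -(n + 1/(-202 + n))/n (d(n) = -2*(n + 1/(n - 202))/(n + n) = -2*(n + 1/(-202 + n))/(2*n) = -2*(n + 1/(-202 + n))*1/(2*n) = -(n + 1/(-202 + n))/n)
b(-202, -187) + d(S) = 25 + (-1 - 1*38² + 202*38)/(38*(-202 + 38)) = 25 + (1/38)*(-1 - 1*1444 + 7676)/(-164) = 25 + (1/38)*(-1/164)*(-1 - 1444 + 7676) = 25 + (1/38)*(-1/164)*6231 = 25 - 6231/6232 = 149569/6232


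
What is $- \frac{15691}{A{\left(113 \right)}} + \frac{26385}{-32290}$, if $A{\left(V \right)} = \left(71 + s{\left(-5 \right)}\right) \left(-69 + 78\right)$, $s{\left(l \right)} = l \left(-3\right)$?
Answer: $- \frac{26354219}{1249623} \approx -21.09$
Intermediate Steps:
$s{\left(l \right)} = - 3 l$
$A{\left(V \right)} = 774$ ($A{\left(V \right)} = \left(71 - -15\right) \left(-69 + 78\right) = \left(71 + 15\right) 9 = 86 \cdot 9 = 774$)
$- \frac{15691}{A{\left(113 \right)}} + \frac{26385}{-32290} = - \frac{15691}{774} + \frac{26385}{-32290} = \left(-15691\right) \frac{1}{774} + 26385 \left(- \frac{1}{32290}\right) = - \frac{15691}{774} - \frac{5277}{6458} = - \frac{26354219}{1249623}$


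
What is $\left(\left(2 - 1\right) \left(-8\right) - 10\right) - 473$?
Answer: $-491$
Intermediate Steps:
$\left(\left(2 - 1\right) \left(-8\right) - 10\right) - 473 = \left(1 \left(-8\right) - 10\right) - 473 = \left(-8 - 10\right) - 473 = -18 - 473 = -491$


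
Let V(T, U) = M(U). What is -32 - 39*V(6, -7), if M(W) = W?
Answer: 241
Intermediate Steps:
V(T, U) = U
-32 - 39*V(6, -7) = -32 - 39*(-7) = -32 + 273 = 241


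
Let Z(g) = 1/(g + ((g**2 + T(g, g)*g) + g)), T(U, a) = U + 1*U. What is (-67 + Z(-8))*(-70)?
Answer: 412685/88 ≈ 4689.6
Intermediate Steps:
T(U, a) = 2*U (T(U, a) = U + U = 2*U)
Z(g) = 1/(2*g + 3*g**2) (Z(g) = 1/(g + ((g**2 + (2*g)*g) + g)) = 1/(g + ((g**2 + 2*g**2) + g)) = 1/(g + (3*g**2 + g)) = 1/(g + (g + 3*g**2)) = 1/(2*g + 3*g**2))
(-67 + Z(-8))*(-70) = (-67 + 1/((-8)*(2 + 3*(-8))))*(-70) = (-67 - 1/(8*(2 - 24)))*(-70) = (-67 - 1/8/(-22))*(-70) = (-67 - 1/8*(-1/22))*(-70) = (-67 + 1/176)*(-70) = -11791/176*(-70) = 412685/88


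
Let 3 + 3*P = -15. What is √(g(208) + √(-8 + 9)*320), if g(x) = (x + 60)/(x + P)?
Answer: 3*√364206/101 ≈ 17.926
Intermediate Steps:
P = -6 (P = -1 + (⅓)*(-15) = -1 - 5 = -6)
g(x) = (60 + x)/(-6 + x) (g(x) = (x + 60)/(x - 6) = (60 + x)/(-6 + x))
√(g(208) + √(-8 + 9)*320) = √((60 + 208)/(-6 + 208) + √(-8 + 9)*320) = √(268/202 + √1*320) = √((1/202)*268 + 1*320) = √(134/101 + 320) = √(32454/101) = 3*√364206/101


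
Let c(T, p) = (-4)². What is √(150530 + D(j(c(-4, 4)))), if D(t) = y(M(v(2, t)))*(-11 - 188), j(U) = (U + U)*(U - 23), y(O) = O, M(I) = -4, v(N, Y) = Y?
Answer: 3*√16814 ≈ 389.01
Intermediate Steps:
c(T, p) = 16
j(U) = 2*U*(-23 + U) (j(U) = (2*U)*(-23 + U) = 2*U*(-23 + U))
D(t) = 796 (D(t) = -4*(-11 - 188) = -4*(-199) = 796)
√(150530 + D(j(c(-4, 4)))) = √(150530 + 796) = √151326 = 3*√16814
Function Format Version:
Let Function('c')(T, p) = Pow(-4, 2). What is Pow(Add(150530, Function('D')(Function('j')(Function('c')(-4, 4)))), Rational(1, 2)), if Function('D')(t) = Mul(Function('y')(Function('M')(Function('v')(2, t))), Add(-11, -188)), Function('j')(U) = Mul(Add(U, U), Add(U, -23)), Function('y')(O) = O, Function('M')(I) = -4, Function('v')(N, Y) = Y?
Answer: Mul(3, Pow(16814, Rational(1, 2))) ≈ 389.01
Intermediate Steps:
Function('c')(T, p) = 16
Function('j')(U) = Mul(2, U, Add(-23, U)) (Function('j')(U) = Mul(Mul(2, U), Add(-23, U)) = Mul(2, U, Add(-23, U)))
Function('D')(t) = 796 (Function('D')(t) = Mul(-4, Add(-11, -188)) = Mul(-4, -199) = 796)
Pow(Add(150530, Function('D')(Function('j')(Function('c')(-4, 4)))), Rational(1, 2)) = Pow(Add(150530, 796), Rational(1, 2)) = Pow(151326, Rational(1, 2)) = Mul(3, Pow(16814, Rational(1, 2)))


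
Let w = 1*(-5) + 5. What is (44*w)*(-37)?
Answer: 0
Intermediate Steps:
w = 0 (w = -5 + 5 = 0)
(44*w)*(-37) = (44*0)*(-37) = 0*(-37) = 0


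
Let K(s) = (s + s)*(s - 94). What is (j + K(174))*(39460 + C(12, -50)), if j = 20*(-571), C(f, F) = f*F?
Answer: 638081200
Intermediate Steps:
C(f, F) = F*f
j = -11420
K(s) = 2*s*(-94 + s) (K(s) = (2*s)*(-94 + s) = 2*s*(-94 + s))
(j + K(174))*(39460 + C(12, -50)) = (-11420 + 2*174*(-94 + 174))*(39460 - 50*12) = (-11420 + 2*174*80)*(39460 - 600) = (-11420 + 27840)*38860 = 16420*38860 = 638081200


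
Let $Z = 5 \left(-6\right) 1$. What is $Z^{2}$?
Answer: $900$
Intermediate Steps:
$Z = -30$ ($Z = \left(-30\right) 1 = -30$)
$Z^{2} = \left(-30\right)^{2} = 900$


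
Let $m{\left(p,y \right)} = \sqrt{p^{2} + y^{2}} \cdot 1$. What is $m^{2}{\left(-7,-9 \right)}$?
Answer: $130$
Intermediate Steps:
$m{\left(p,y \right)} = \sqrt{p^{2} + y^{2}}$
$m^{2}{\left(-7,-9 \right)} = \left(\sqrt{\left(-7\right)^{2} + \left(-9\right)^{2}}\right)^{2} = \left(\sqrt{49 + 81}\right)^{2} = \left(\sqrt{130}\right)^{2} = 130$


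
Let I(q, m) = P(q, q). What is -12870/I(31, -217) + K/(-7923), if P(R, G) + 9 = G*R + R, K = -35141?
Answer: -67425407/7788309 ≈ -8.6573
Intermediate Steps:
P(R, G) = -9 + R + G*R (P(R, G) = -9 + (G*R + R) = -9 + (R + G*R) = -9 + R + G*R)
I(q, m) = -9 + q + q² (I(q, m) = -9 + q + q*q = -9 + q + q²)
-12870/I(31, -217) + K/(-7923) = -12870/(-9 + 31 + 31²) - 35141/(-7923) = -12870/(-9 + 31 + 961) - 35141*(-1/7923) = -12870/983 + 35141/7923 = -67425407/7788309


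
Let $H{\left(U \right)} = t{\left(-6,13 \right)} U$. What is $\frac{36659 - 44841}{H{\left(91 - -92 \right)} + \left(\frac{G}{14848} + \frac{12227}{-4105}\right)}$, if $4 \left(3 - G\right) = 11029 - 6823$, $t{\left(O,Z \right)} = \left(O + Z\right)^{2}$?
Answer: $- \frac{997402818560}{1092724250183} \approx -0.91277$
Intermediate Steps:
$G = - \frac{2097}{2}$ ($G = 3 - \frac{11029 - 6823}{4} = 3 - \frac{2103}{2} = - \frac{2097}{2} \approx -1048.5$)
$H{\left(U \right)} = 49 U$ ($H{\left(U \right)} = \left(-6 + 13\right)^{2} U = 7^{2} U = 49 U$)
$\frac{36659 - 44841}{H{\left(91 - -92 \right)} + \left(\frac{G}{14848} + \frac{12227}{-4105}\right)} = \frac{36659 - 44841}{49 \left(91 - -92\right) + \left(- \frac{2097}{2 \cdot 14848} + \frac{12227}{-4105}\right)} = - \frac{8182}{49 \left(91 + 92\right) + \left(\left(- \frac{2097}{2}\right) \frac{1}{14848} + 12227 \left(- \frac{1}{4105}\right)\right)} = - \frac{8182}{49 \cdot 183 - \frac{371701177}{121902080}} = - \frac{8182}{8967 - \frac{371701177}{121902080}} = - \frac{8182}{\frac{1092724250183}{121902080}} = \left(-8182\right) \frac{121902080}{1092724250183} = - \frac{997402818560}{1092724250183}$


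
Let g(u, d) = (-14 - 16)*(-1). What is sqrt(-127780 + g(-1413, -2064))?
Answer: 5*I*sqrt(5110) ≈ 357.42*I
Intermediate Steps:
g(u, d) = 30 (g(u, d) = -30*(-1) = 30)
sqrt(-127780 + g(-1413, -2064)) = sqrt(-127780 + 30) = sqrt(-127750) = 5*I*sqrt(5110)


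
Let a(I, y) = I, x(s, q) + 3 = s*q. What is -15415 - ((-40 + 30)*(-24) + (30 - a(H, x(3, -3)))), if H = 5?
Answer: -15680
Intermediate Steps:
x(s, q) = -3 + q*s (x(s, q) = -3 + s*q = -3 + q*s)
-15415 - ((-40 + 30)*(-24) + (30 - a(H, x(3, -3)))) = -15415 - ((-40 + 30)*(-24) + (30 - 1*5)) = -15415 - (-10*(-24) + (30 - 5)) = -15415 - (240 + 25) = -15415 - 1*265 = -15415 - 265 = -15680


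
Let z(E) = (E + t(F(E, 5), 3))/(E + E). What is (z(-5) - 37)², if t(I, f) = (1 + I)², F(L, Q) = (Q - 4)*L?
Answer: 145161/100 ≈ 1451.6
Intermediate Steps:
F(L, Q) = L*(-4 + Q) (F(L, Q) = (-4 + Q)*L = L*(-4 + Q))
z(E) = (E + (1 + E)²)/(2*E) (z(E) = (E + (1 + E*(-4 + 5))²)/(E + E) = (E + (1 + E*1)²)/((2*E)) = (E + (1 + E)²)*(1/(2*E)) = (E + (1 + E)²)/(2*E))
(z(-5) - 37)² = ((½)*(-5 + (1 - 5)²)/(-5) - 37)² = ((½)*(-⅕)*(-5 + (-4)²) - 37)² = ((½)*(-⅕)*(-5 + 16) - 37)² = ((½)*(-⅕)*11 - 37)² = (-11/10 - 37)² = (-381/10)² = 145161/100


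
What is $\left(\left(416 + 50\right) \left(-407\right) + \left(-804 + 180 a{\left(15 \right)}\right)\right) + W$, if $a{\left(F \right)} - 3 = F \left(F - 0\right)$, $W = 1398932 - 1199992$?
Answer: $49514$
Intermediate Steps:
$W = 198940$ ($W = 1398932 - 1199992 = 198940$)
$a{\left(F \right)} = 3 + F^{2}$ ($a{\left(F \right)} = 3 + F \left(F - 0\right) = 3 + F \left(F + 0\right) = 3 + F F = 3 + F^{2}$)
$\left(\left(416 + 50\right) \left(-407\right) + \left(-804 + 180 a{\left(15 \right)}\right)\right) + W = \left(\left(416 + 50\right) \left(-407\right) - \left(804 - 180 \left(3 + 15^{2}\right)\right)\right) + 198940 = \left(466 \left(-407\right) - \left(804 - 180 \left(3 + 225\right)\right)\right) + 198940 = \left(-189662 + \left(-804 + 180 \cdot 228\right)\right) + 198940 = \left(-189662 + \left(-804 + 41040\right)\right) + 198940 = \left(-189662 + 40236\right) + 198940 = -149426 + 198940 = 49514$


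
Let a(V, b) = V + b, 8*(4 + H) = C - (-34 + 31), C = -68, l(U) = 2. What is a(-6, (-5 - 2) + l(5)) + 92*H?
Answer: -2253/2 ≈ -1126.5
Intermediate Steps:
H = -97/8 (H = -4 + (-68 - (-34 + 31))/8 = -4 + (-68 - 1*(-3))/8 = -4 + (-68 + 3)/8 = -4 + (⅛)*(-65) = -4 - 65/8 = -97/8 ≈ -12.125)
a(-6, (-5 - 2) + l(5)) + 92*H = (-6 + ((-5 - 2) + 2)) + 92*(-97/8) = (-6 + (-7 + 2)) - 2231/2 = (-6 - 5) - 2231/2 = -11 - 2231/2 = -2253/2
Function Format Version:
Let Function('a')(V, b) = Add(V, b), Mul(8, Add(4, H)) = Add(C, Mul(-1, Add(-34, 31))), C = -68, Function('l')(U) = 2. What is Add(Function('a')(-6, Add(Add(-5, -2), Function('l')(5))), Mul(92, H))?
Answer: Rational(-2253, 2) ≈ -1126.5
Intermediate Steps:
H = Rational(-97, 8) (H = Add(-4, Mul(Rational(1, 8), Add(-68, Mul(-1, Add(-34, 31))))) = Add(-4, Mul(Rational(1, 8), Add(-68, Mul(-1, -3)))) = Add(-4, Mul(Rational(1, 8), Add(-68, 3))) = Add(-4, Mul(Rational(1, 8), -65)) = Add(-4, Rational(-65, 8)) = Rational(-97, 8) ≈ -12.125)
Add(Function('a')(-6, Add(Add(-5, -2), Function('l')(5))), Mul(92, H)) = Add(Add(-6, Add(Add(-5, -2), 2)), Mul(92, Rational(-97, 8))) = Add(Add(-6, Add(-7, 2)), Rational(-2231, 2)) = Add(Add(-6, -5), Rational(-2231, 2)) = Add(-11, Rational(-2231, 2)) = Rational(-2253, 2)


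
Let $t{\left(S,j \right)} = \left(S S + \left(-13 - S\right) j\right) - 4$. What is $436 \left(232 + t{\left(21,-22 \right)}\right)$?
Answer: $617812$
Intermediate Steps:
$t{\left(S,j \right)} = -4 + S^{2} + j \left(-13 - S\right)$ ($t{\left(S,j \right)} = \left(S^{2} + j \left(-13 - S\right)\right) - 4 = -4 + S^{2} + j \left(-13 - S\right)$)
$436 \left(232 + t{\left(21,-22 \right)}\right) = 436 \left(232 - \left(-282 - 462 - 441\right)\right) = 436 \left(232 + \left(-4 + 441 + 286 + 462\right)\right) = 436 \left(232 + 1185\right) = 436 \cdot 1417 = 617812$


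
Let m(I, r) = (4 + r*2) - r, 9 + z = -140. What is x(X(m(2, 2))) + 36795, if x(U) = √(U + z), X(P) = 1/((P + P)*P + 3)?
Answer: 36795 + I*√33522/15 ≈ 36795.0 + 12.206*I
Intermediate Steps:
z = -149 (z = -9 - 140 = -149)
m(I, r) = 4 + r (m(I, r) = (4 + 2*r) - r = 4 + r)
X(P) = 1/(3 + 2*P²) (X(P) = 1/((2*P)*P + 3) = 1/(2*P² + 3) = 1/(3 + 2*P²))
x(U) = √(-149 + U) (x(U) = √(U - 149) = √(-149 + U))
x(X(m(2, 2))) + 36795 = √(-149 + 1/(3 + 2*(4 + 2)²)) + 36795 = √(-149 + 1/(3 + 2*6²)) + 36795 = √(-149 + 1/(3 + 2*36)) + 36795 = √(-149 + 1/(3 + 72)) + 36795 = √(-149 + 1/75) + 36795 = √(-11174/75) + 36795 = I*√33522/15 + 36795 = 36795 + I*√33522/15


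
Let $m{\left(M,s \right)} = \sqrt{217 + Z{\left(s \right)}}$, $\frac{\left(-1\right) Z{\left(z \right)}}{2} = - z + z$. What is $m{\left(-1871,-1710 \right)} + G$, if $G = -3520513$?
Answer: $-3520513 + \sqrt{217} \approx -3.5205 \cdot 10^{6}$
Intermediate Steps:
$Z{\left(z \right)} = 0$ ($Z{\left(z \right)} = - 2 \left(- z + z\right) = \left(-2\right) 0 = 0$)
$m{\left(M,s \right)} = \sqrt{217}$ ($m{\left(M,s \right)} = \sqrt{217 + 0} = \sqrt{217}$)
$m{\left(-1871,-1710 \right)} + G = \sqrt{217} - 3520513 = -3520513 + \sqrt{217}$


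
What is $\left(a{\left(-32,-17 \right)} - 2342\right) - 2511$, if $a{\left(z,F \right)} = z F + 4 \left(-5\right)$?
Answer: $-4329$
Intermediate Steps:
$a{\left(z,F \right)} = -20 + F z$ ($a{\left(z,F \right)} = F z - 20 = -20 + F z$)
$\left(a{\left(-32,-17 \right)} - 2342\right) - 2511 = \left(\left(-20 - -544\right) - 2342\right) - 2511 = \left(\left(-20 + 544\right) - 2342\right) - 2511 = \left(524 - 2342\right) - 2511 = -1818 - 2511 = -4329$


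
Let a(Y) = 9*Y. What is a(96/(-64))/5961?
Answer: -9/3974 ≈ -0.0022647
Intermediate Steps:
a(96/(-64))/5961 = (9*(96/(-64)))/5961 = (9*(96*(-1/64)))*(1/5961) = (9*(-3/2))*(1/5961) = -27/2*1/5961 = -9/3974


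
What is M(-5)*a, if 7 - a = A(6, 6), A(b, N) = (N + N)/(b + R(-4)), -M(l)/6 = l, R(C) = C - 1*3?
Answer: 570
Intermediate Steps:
R(C) = -3 + C (R(C) = C - 3 = -3 + C)
M(l) = -6*l
A(b, N) = 2*N/(-7 + b) (A(b, N) = (N + N)/(b + (-3 - 4)) = (2*N)/(b - 7) = (2*N)/(-7 + b) = 2*N/(-7 + b))
a = 19 (a = 7 - 2*6/(-7 + 6) = 7 - 2*6/(-1) = 7 - 2*6*(-1) = 7 - 1*(-12) = 7 + 12 = 19)
M(-5)*a = -6*(-5)*19 = 30*19 = 570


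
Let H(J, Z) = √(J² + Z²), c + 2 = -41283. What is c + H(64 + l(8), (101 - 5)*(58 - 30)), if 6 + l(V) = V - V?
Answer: -41285 + 2*√1807177 ≈ -38596.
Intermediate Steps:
c = -41285 (c = -2 - 41283 = -41285)
l(V) = -6 (l(V) = -6 + (V - V) = -6 + 0 = -6)
c + H(64 + l(8), (101 - 5)*(58 - 30)) = -41285 + √((64 - 6)² + ((101 - 5)*(58 - 30))²) = -41285 + √(58² + (96*28)²) = -41285 + √(3364 + 2688²) = -41285 + √(3364 + 7225344) = -41285 + √7228708 = -41285 + 2*√1807177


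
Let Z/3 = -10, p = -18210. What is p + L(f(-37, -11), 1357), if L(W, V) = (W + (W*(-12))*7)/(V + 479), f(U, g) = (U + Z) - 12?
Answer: -33427003/1836 ≈ -18206.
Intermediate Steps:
Z = -30 (Z = 3*(-10) = -30)
f(U, g) = -42 + U (f(U, g) = (U - 30) - 12 = (-30 + U) - 12 = -42 + U)
L(W, V) = -83*W/(479 + V) (L(W, V) = (W - 12*W*7)/(479 + V) = (W - 84*W)/(479 + V) = (-83*W)/(479 + V) = -83*W/(479 + V))
p + L(f(-37, -11), 1357) = -18210 - 83*(-42 - 37)/(479 + 1357) = -18210 - 83*(-79)/1836 = -18210 - 83*(-79)*1/1836 = -18210 + 6557/1836 = -33427003/1836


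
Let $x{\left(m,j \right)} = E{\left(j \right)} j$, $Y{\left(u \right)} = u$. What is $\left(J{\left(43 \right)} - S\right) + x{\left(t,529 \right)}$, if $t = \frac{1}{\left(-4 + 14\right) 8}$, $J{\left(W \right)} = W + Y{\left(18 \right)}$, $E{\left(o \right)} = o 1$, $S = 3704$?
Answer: $276198$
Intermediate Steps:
$E{\left(o \right)} = o$
$J{\left(W \right)} = 18 + W$ ($J{\left(W \right)} = W + 18 = 18 + W$)
$t = \frac{1}{80}$ ($t = \frac{1}{10 \cdot 8} = \frac{1}{80} \approx 0.0125$)
$x{\left(m,j \right)} = j^{2}$ ($x{\left(m,j \right)} = j j = j^{2}$)
$\left(J{\left(43 \right)} - S\right) + x{\left(t,529 \right)} = \left(\left(18 + 43\right) - 3704\right) + 529^{2} = \left(61 - 3704\right) + 279841 = -3643 + 279841 = 276198$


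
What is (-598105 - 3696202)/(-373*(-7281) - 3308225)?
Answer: 4294307/592412 ≈ 7.2489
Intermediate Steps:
(-598105 - 3696202)/(-373*(-7281) - 3308225) = -4294307/(2715813 - 3308225) = -4294307/(-592412) = -4294307*(-1/592412) = 4294307/592412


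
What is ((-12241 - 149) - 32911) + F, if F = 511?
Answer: -44790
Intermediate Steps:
((-12241 - 149) - 32911) + F = ((-12241 - 149) - 32911) + 511 = (-12390 - 32911) + 511 = -45301 + 511 = -44790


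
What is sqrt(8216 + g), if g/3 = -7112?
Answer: 8*I*sqrt(205) ≈ 114.54*I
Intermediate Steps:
g = -21336 (g = 3*(-7112) = -21336)
sqrt(8216 + g) = sqrt(8216 - 21336) = sqrt(-13120) = 8*I*sqrt(205)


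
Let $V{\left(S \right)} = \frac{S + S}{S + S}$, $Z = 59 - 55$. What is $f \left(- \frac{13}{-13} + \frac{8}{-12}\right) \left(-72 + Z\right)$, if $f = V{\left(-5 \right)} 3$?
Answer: $-68$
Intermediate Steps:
$Z = 4$
$V{\left(S \right)} = 1$ ($V{\left(S \right)} = \frac{2 S}{2 S} = 2 S \frac{1}{2 S} = 1$)
$f = 3$ ($f = 1 \cdot 3 = 3$)
$f \left(- \frac{13}{-13} + \frac{8}{-12}\right) \left(-72 + Z\right) = 3 \left(- \frac{13}{-13} + \frac{8}{-12}\right) \left(-72 + 4\right) = 3 \left(\left(-13\right) \left(- \frac{1}{13}\right) + 8 \left(- \frac{1}{12}\right)\right) \left(-68\right) = 3 \left(1 - \frac{2}{3}\right) \left(-68\right) = 3 \cdot \frac{1}{3} \left(-68\right) = 1 \left(-68\right) = -68$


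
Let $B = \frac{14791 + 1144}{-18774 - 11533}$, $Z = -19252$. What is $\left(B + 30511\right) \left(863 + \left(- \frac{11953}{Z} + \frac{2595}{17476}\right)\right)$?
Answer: $\frac{16795293887047937478}{637295505079} \approx 2.6354 \cdot 10^{7}$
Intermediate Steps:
$B = - \frac{15935}{30307}$ ($B = \frac{15935}{-30307} = 15935 \left(- \frac{1}{30307}\right) = - \frac{15935}{30307} \approx -0.52579$)
$\left(B + 30511\right) \left(863 + \left(- \frac{11953}{Z} + \frac{2595}{17476}\right)\right) = \left(- \frac{15935}{30307} + 30511\right) \left(863 + \left(- \frac{11953}{-19252} + \frac{2595}{17476}\right)\right) = \frac{924680942 \left(863 + \left(\left(-11953\right) \left(- \frac{1}{19252}\right) + 2595 \cdot \frac{1}{17476}\right)\right)}{30307} = \frac{924680942 \left(863 + \left(\frac{11953}{19252} + \frac{2595}{17476}\right)\right)}{30307} = \frac{924680942 \left(863 + \frac{16178098}{21027997}\right)}{30307} = \frac{924680942}{30307} \cdot \frac{18163339509}{21027997} = \frac{16795293887047937478}{637295505079}$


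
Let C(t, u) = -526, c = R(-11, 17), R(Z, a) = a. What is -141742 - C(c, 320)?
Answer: -141216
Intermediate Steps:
c = 17
-141742 - C(c, 320) = -141742 - 1*(-526) = -141742 + 526 = -141216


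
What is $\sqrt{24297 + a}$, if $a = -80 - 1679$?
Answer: $\sqrt{22538} \approx 150.13$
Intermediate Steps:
$a = -1759$ ($a = -80 - 1679 = -1759$)
$\sqrt{24297 + a} = \sqrt{24297 - 1759} = \sqrt{22538}$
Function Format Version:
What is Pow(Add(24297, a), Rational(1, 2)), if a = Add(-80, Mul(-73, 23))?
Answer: Pow(22538, Rational(1, 2)) ≈ 150.13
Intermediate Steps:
a = -1759 (a = Add(-80, -1679) = -1759)
Pow(Add(24297, a), Rational(1, 2)) = Pow(Add(24297, -1759), Rational(1, 2)) = Pow(22538, Rational(1, 2))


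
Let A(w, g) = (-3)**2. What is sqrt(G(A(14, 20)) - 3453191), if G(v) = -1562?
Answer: I*sqrt(3454753) ≈ 1858.7*I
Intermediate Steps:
A(w, g) = 9
sqrt(G(A(14, 20)) - 3453191) = sqrt(-1562 - 3453191) = sqrt(-3454753) = I*sqrt(3454753)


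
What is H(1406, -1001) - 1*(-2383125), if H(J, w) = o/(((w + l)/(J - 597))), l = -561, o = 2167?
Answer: 338244377/142 ≈ 2.3820e+6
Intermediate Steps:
H(J, w) = 2167*(-597 + J)/(-561 + w) (H(J, w) = 2167/(((w - 561)/(J - 597))) = 2167/(((-561 + w)/(-597 + J))) = 2167*((-597 + J)/(-561 + w)) = 2167*(-597 + J)/(-561 + w))
H(1406, -1001) - 1*(-2383125) = 2167*(-597 + 1406)/(-561 - 1001) - 1*(-2383125) = 2167*809/(-1562) + 2383125 = 2167*(-1/1562)*809 + 2383125 = -159373/142 + 2383125 = 338244377/142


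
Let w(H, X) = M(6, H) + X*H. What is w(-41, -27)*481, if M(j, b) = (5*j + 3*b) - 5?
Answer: 485329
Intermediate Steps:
M(j, b) = -5 + 3*b + 5*j (M(j, b) = (3*b + 5*j) - 5 = -5 + 3*b + 5*j)
w(H, X) = 25 + 3*H + H*X (w(H, X) = (-5 + 3*H + 5*6) + X*H = (-5 + 3*H + 30) + H*X = (25 + 3*H) + H*X = 25 + 3*H + H*X)
w(-41, -27)*481 = (25 + 3*(-41) - 41*(-27))*481 = (25 - 123 + 1107)*481 = 1009*481 = 485329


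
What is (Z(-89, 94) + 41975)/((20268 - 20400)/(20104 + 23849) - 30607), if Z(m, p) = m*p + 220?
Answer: -495628679/448423201 ≈ -1.1053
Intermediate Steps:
Z(m, p) = 220 + m*p
(Z(-89, 94) + 41975)/((20268 - 20400)/(20104 + 23849) - 30607) = ((220 - 89*94) + 41975)/((20268 - 20400)/(20104 + 23849) - 30607) = ((220 - 8366) + 41975)/(-132/43953 - 30607) = (-8146 + 41975)/(-132*1/43953 - 30607) = 33829/(-44/14651 - 30607) = 33829/(-448423201/14651) = 33829*(-14651/448423201) = -495628679/448423201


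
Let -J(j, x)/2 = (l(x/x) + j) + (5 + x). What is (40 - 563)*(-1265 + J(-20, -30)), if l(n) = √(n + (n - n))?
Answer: 615571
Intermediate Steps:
l(n) = √n (l(n) = √(n + 0) = √n)
J(j, x) = -12 - 2*j - 2*x (J(j, x) = -2*((√(x/x) + j) + (5 + x)) = -2*((√1 + j) + (5 + x)) = -2*((1 + j) + (5 + x)) = -2*(6 + j + x) = -12 - 2*j - 2*x)
(40 - 563)*(-1265 + J(-20, -30)) = (40 - 563)*(-1265 + (-12 - 2*(-20) - 2*(-30))) = -523*(-1265 + (-12 + 40 + 60)) = -523*(-1265 + 88) = -523*(-1177) = 615571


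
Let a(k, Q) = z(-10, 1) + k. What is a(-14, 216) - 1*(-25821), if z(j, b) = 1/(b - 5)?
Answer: 103227/4 ≈ 25807.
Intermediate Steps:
z(j, b) = 1/(-5 + b)
a(k, Q) = -¼ + k (a(k, Q) = 1/(-5 + 1) + k = 1/(-4) + k = -¼ + k)
a(-14, 216) - 1*(-25821) = (-¼ - 14) - 1*(-25821) = -57/4 + 25821 = 103227/4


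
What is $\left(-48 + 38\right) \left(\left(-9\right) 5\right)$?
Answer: $450$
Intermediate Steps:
$\left(-48 + 38\right) \left(\left(-9\right) 5\right) = \left(-10\right) \left(-45\right) = 450$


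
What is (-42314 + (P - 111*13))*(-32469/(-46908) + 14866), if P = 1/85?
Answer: -216145584351764/332265 ≈ -6.5052e+8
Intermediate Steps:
P = 1/85 ≈ 0.011765
(-42314 + (P - 111*13))*(-32469/(-46908) + 14866) = (-42314 + (1/85 - 111*13))*(-32469/(-46908) + 14866) = (-42314 + (1/85 - 1443))*(-32469*(-1/46908) + 14866) = (-42314 - 122654/85)*(10823/15636 + 14866) = -3719344/85*232455599/15636 = -216145584351764/332265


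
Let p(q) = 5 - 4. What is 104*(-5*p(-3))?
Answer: -520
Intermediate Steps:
p(q) = 1
104*(-5*p(-3)) = 104*(-5*1) = 104*(-5) = -520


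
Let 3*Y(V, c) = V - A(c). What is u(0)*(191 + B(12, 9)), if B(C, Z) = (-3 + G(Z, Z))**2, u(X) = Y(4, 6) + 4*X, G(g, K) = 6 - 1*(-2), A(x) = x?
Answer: -144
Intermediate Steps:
G(g, K) = 8 (G(g, K) = 6 + 2 = 8)
Y(V, c) = -c/3 + V/3 (Y(V, c) = (V - c)/3 = -c/3 + V/3)
u(X) = -2/3 + 4*X (u(X) = (-1/3*6 + (1/3)*4) + 4*X = (-2 + 4/3) + 4*X = -2/3 + 4*X)
B(C, Z) = 25 (B(C, Z) = (-3 + 8)**2 = 5**2 = 25)
u(0)*(191 + B(12, 9)) = (-2/3 + 4*0)*(191 + 25) = (-2/3 + 0)*216 = -2/3*216 = -144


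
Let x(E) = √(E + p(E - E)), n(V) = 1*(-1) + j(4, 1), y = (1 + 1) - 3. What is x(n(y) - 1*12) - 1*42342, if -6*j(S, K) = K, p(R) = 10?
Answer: -42342 + I*√114/6 ≈ -42342.0 + 1.7795*I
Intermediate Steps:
y = -1 (y = 2 - 3 = -1)
j(S, K) = -K/6
n(V) = -7/6 (n(V) = 1*(-1) - ⅙*1 = -1 - ⅙ = -7/6)
x(E) = √(10 + E) (x(E) = √(E + 10) = √(10 + E))
x(n(y) - 1*12) - 1*42342 = √(10 + (-7/6 - 1*12)) - 1*42342 = √(10 + (-7/6 - 12)) - 42342 = √(10 - 79/6) - 42342 = √(-19/6) - 42342 = I*√114/6 - 42342 = -42342 + I*√114/6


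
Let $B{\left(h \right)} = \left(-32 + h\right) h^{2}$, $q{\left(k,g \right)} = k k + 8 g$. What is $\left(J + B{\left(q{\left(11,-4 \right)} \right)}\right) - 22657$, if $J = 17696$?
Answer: $446536$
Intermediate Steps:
$q{\left(k,g \right)} = k^{2} + 8 g$
$B{\left(h \right)} = h^{2} \left(-32 + h\right)$
$\left(J + B{\left(q{\left(11,-4 \right)} \right)}\right) - 22657 = \left(17696 + \left(11^{2} + 8 \left(-4\right)\right)^{2} \left(-32 + \left(11^{2} + 8 \left(-4\right)\right)\right)\right) - 22657 = \left(17696 + \left(121 - 32\right)^{2} \left(-32 + \left(121 - 32\right)\right)\right) - 22657 = \left(17696 + 89^{2} \left(-32 + 89\right)\right) - 22657 = \left(17696 + 7921 \cdot 57\right) - 22657 = \left(17696 + 451497\right) - 22657 = 469193 - 22657 = 446536$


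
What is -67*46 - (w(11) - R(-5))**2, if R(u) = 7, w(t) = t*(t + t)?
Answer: -58307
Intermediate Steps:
w(t) = 2*t**2 (w(t) = t*(2*t) = 2*t**2)
-67*46 - (w(11) - R(-5))**2 = -67*46 - (2*11**2 - 1*7)**2 = -3082 - (2*121 - 7)**2 = -3082 - (242 - 7)**2 = -3082 - 1*235**2 = -3082 - 1*55225 = -3082 - 55225 = -58307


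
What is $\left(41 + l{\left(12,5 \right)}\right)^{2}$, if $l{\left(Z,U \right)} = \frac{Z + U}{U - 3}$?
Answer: $\frac{9801}{4} \approx 2450.3$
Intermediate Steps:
$l{\left(Z,U \right)} = \frac{U + Z}{-3 + U}$
$\left(41 + l{\left(12,5 \right)}\right)^{2} = \left(41 + \frac{5 + 12}{-3 + 5}\right)^{2} = \left(41 + \frac{1}{2} \cdot 17\right)^{2} = \left(41 + \frac{17}{2}\right)^{2} = \left(\frac{99}{2}\right)^{2} = \frac{9801}{4}$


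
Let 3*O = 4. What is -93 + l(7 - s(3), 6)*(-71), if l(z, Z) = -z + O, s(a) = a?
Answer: 289/3 ≈ 96.333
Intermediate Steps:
O = 4/3 (O = (⅓)*4 = 4/3 ≈ 1.3333)
l(z, Z) = 4/3 - z (l(z, Z) = -z + 4/3 = 4/3 - z)
-93 + l(7 - s(3), 6)*(-71) = -93 + (4/3 - (7 - 1*3))*(-71) = -93 + (4/3 - (7 - 3))*(-71) = -93 + (4/3 - 1*4)*(-71) = -93 + (4/3 - 4)*(-71) = -93 - 8/3*(-71) = -93 + 568/3 = 289/3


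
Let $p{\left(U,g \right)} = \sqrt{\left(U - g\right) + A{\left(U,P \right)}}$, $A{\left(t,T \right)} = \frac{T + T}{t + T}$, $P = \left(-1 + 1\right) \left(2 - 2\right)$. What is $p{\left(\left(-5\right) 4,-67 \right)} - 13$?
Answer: $-13 + \sqrt{47} \approx -6.1443$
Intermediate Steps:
$P = 0$ ($P = 0 \cdot 0 = 0$)
$A{\left(t,T \right)} = \frac{2 T}{T + t}$
$p{\left(U,g \right)} = \sqrt{U - g}$ ($p{\left(U,g \right)} = \sqrt{\left(U - g\right) + 2 \cdot 0 \frac{1}{0 + U}} = \sqrt{\left(U - g\right) + 2 \cdot 0 \frac{1}{U}} = \sqrt{\left(U - g\right) + 0} = \sqrt{U - g}$)
$p{\left(\left(-5\right) 4,-67 \right)} - 13 = \sqrt{\left(-5\right) 4 - -67} - 13 = \sqrt{-20 + 67} - 13 = \sqrt{47} - 13 = -13 + \sqrt{47}$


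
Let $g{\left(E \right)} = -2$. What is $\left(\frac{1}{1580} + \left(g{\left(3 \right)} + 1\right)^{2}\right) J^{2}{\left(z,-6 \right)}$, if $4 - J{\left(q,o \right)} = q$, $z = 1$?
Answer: $\frac{14229}{1580} \approx 9.0057$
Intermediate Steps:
$J{\left(q,o \right)} = 4 - q$
$\left(\frac{1}{1580} + \left(g{\left(3 \right)} + 1\right)^{2}\right) J^{2}{\left(z,-6 \right)} = \left(\frac{1}{1580} + \left(-2 + 1\right)^{2}\right) \left(4 - 1\right)^{2} = \left(\frac{1}{1580} + \left(-1\right)^{2}\right) \left(4 - 1\right)^{2} = \left(\frac{1}{1580} + 1\right) 3^{2} = \frac{1581}{1580} \cdot 9 = \frac{14229}{1580}$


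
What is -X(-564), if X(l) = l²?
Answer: -318096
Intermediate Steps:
-X(-564) = -1*(-564)² = -1*318096 = -318096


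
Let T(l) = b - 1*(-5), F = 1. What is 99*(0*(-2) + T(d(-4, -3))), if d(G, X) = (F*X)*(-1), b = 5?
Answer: 990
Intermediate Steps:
d(G, X) = -X (d(G, X) = (1*X)*(-1) = X*(-1) = -X)
T(l) = 10 (T(l) = 5 - 1*(-5) = 5 + 5 = 10)
99*(0*(-2) + T(d(-4, -3))) = 99*(0*(-2) + 10) = 99*(0 + 10) = 99*10 = 990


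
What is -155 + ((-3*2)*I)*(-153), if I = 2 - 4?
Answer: -1991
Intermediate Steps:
I = -2
-155 + ((-3*2)*I)*(-153) = -155 + (-3*2*(-2))*(-153) = -155 - 6*(-2)*(-153) = -155 + 12*(-153) = -155 - 1836 = -1991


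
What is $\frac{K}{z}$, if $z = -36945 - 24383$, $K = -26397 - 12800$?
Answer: $\frac{39197}{61328} \approx 0.63914$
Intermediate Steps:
$K = -39197$
$z = -61328$ ($z = -36945 - 24383 = -61328$)
$\frac{K}{z} = - \frac{39197}{-61328} = \left(-39197\right) \left(- \frac{1}{61328}\right) = \frac{39197}{61328}$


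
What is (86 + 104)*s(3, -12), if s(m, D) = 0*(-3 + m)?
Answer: 0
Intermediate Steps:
s(m, D) = 0
(86 + 104)*s(3, -12) = (86 + 104)*0 = 190*0 = 0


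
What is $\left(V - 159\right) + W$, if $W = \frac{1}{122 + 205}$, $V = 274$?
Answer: $\frac{37606}{327} \approx 115.0$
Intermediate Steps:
$W = \frac{1}{327} \approx 0.0030581$
$\left(V - 159\right) + W = \left(274 - 159\right) + \frac{1}{327} = 115 + \frac{1}{327} = \frac{37606}{327}$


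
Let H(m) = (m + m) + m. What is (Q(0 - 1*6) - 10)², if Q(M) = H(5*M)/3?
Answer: 1600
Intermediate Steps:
H(m) = 3*m (H(m) = 2*m + m = 3*m)
Q(M) = 5*M (Q(M) = (3*(5*M))/3 = (15*M)*(⅓) = 5*M)
(Q(0 - 1*6) - 10)² = (5*(0 - 1*6) - 10)² = (5*(0 - 6) - 10)² = (5*(-6) - 10)² = (-30 - 10)² = (-40)² = 1600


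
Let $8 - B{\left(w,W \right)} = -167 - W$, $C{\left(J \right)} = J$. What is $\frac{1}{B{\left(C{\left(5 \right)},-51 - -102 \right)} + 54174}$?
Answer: $\frac{1}{54400} \approx 1.8382 \cdot 10^{-5}$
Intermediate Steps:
$B{\left(w,W \right)} = 175 + W$ ($B{\left(w,W \right)} = 8 - \left(-167 - W\right) = 8 + \left(167 + W\right) = 175 + W$)
$\frac{1}{B{\left(C{\left(5 \right)},-51 - -102 \right)} + 54174} = \frac{1}{\left(175 - -51\right) + 54174} = \frac{1}{\left(175 + \left(-51 + 102\right)\right) + 54174} = \frac{1}{\left(175 + 51\right) + 54174} = \frac{1}{226 + 54174} = \frac{1}{54400}$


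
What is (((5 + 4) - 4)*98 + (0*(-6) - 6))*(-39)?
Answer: -18876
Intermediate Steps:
(((5 + 4) - 4)*98 + (0*(-6) - 6))*(-39) = ((9 - 4)*98 + (0 - 6))*(-39) = (5*98 - 6)*(-39) = (490 - 6)*(-39) = 484*(-39) = -18876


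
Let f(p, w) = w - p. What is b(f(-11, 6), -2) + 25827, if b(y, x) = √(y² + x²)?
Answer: 25827 + √293 ≈ 25844.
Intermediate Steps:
b(y, x) = √(x² + y²)
b(f(-11, 6), -2) + 25827 = √((-2)² + (6 - 1*(-11))²) + 25827 = √(4 + (6 + 11)²) + 25827 = √(4 + 17²) + 25827 = √(4 + 289) + 25827 = √293 + 25827 = 25827 + √293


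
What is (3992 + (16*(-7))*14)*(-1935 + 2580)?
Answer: 1563480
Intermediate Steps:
(3992 + (16*(-7))*14)*(-1935 + 2580) = (3992 - 112*14)*645 = (3992 - 1568)*645 = 2424*645 = 1563480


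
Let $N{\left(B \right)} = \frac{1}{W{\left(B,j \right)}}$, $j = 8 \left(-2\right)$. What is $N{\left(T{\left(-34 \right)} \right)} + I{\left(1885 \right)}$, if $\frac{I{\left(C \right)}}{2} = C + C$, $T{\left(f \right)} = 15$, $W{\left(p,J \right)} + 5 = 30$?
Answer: $\frac{188501}{25} \approx 7540.0$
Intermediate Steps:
$j = -16$
$W{\left(p,J \right)} = 25$ ($W{\left(p,J \right)} = -5 + 30 = 25$)
$N{\left(B \right)} = \frac{1}{25}$
$I{\left(C \right)} = 4 C$ ($I{\left(C \right)} = 2 \left(C + C\right) = 2 \cdot 2 C = 4 C$)
$N{\left(T{\left(-34 \right)} \right)} + I{\left(1885 \right)} = \frac{1}{25} + 4 \cdot 1885 = \frac{1}{25} + 7540 = \frac{188501}{25}$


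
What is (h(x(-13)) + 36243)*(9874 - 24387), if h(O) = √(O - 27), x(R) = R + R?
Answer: -525994659 - 14513*I*√53 ≈ -5.2599e+8 - 1.0566e+5*I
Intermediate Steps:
x(R) = 2*R
h(O) = √(-27 + O)
(h(x(-13)) + 36243)*(9874 - 24387) = (√(-27 + 2*(-13)) + 36243)*(9874 - 24387) = (√(-27 - 26) + 36243)*(-14513) = (√(-53) + 36243)*(-14513) = (I*√53 + 36243)*(-14513) = (36243 + I*√53)*(-14513) = -525994659 - 14513*I*√53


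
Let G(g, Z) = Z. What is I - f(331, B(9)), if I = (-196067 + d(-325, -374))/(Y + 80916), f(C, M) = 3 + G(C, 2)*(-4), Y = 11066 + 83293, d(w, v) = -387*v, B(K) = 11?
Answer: 825046/175275 ≈ 4.7072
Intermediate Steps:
Y = 94359
f(C, M) = -5 (f(C, M) = 3 + 2*(-4) = 3 - 8 = -5)
I = -51329/175275 (I = (-196067 - 387*(-374))/(94359 + 80916) = (-196067 + 144738)/175275 = -51329*1/175275 = -51329/175275 ≈ -0.29285)
I - f(331, B(9)) = -51329/175275 - 1*(-5) = -51329/175275 + 5 = 825046/175275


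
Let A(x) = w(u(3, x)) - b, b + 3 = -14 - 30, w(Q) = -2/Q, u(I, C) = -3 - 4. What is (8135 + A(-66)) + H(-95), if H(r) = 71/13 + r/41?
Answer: 30539840/3731 ≈ 8185.4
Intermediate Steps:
u(I, C) = -7
b = -47 (b = -3 + (-14 - 30) = -3 - 44 = -47)
H(r) = 71/13 + r/41 (H(r) = 71*(1/13) + r*(1/41) = 71/13 + r/41)
A(x) = 331/7 (A(x) = -2/(-7) - 1*(-47) = -2*(-1/7) + 47 = 2/7 + 47 = 331/7)
(8135 + A(-66)) + H(-95) = (8135 + 331/7) + (71/13 + (1/41)*(-95)) = 57276/7 + (71/13 - 95/41) = 57276/7 + 1676/533 = 30539840/3731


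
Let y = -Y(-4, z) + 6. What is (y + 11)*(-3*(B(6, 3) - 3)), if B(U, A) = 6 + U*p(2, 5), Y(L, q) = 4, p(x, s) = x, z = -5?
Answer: -585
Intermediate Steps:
B(U, A) = 6 + 2*U (B(U, A) = 6 + U*2 = 6 + 2*U)
y = 2 (y = -1*4 + 6 = -4 + 6 = 2)
(y + 11)*(-3*(B(6, 3) - 3)) = (2 + 11)*(-3*((6 + 2*6) - 3)) = 13*(-3*((6 + 12) - 3)) = 13*(-3*(18 - 3)) = 13*(-3*15) = 13*(-45) = -585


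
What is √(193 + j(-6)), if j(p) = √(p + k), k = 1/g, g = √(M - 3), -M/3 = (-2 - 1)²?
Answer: √(173700 + 30*√30*√(-180 - I*√30))/30 ≈ 13.894 - 0.088159*I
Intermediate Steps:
M = -27 (M = -3*(-2 - 1)² = -3*(-3)² = -3*9 = -27)
g = I*√30 (g = √(-27 - 3) = √(-30) = I*√30 ≈ 5.4772*I)
k = -I*√30/30 (k = 1/(I*√30) = 1*(-I*√30/30) = -I*√30/30 ≈ -0.18257*I)
j(p) = √(p - I*√30/30)
√(193 + j(-6)) = √(193 + √(900*(-6) - 30*I*√30)/30) = √(193 + √(-5400 - 30*I*√30)/30)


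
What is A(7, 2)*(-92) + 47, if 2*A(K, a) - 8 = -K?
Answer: 1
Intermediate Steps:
A(K, a) = 4 - K/2 (A(K, a) = 4 + (-K)/2 = 4 - K/2)
A(7, 2)*(-92) + 47 = (4 - 1/2*7)*(-92) + 47 = (4 - 7/2)*(-92) + 47 = (1/2)*(-92) + 47 = -46 + 47 = 1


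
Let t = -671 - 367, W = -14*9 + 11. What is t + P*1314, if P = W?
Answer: -152148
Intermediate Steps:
W = -115 (W = -126 + 11 = -115)
t = -1038
P = -115
t + P*1314 = -1038 - 115*1314 = -1038 - 151110 = -152148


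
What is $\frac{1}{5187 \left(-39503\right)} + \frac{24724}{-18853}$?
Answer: $- \frac{5065998575017}{3863018556033} \approx -1.3114$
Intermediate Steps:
$\frac{1}{5187 \left(-39503\right)} + \frac{24724}{-18853} = \frac{1}{5187} \left(- \frac{1}{39503}\right) + 24724 \left(- \frac{1}{18853}\right) = - \frac{1}{204902061} - \frac{24724}{18853} = - \frac{5065998575017}{3863018556033}$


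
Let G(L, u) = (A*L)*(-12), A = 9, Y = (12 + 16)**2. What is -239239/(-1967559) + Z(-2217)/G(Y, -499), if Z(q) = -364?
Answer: 22698091/180299952 ≈ 0.12589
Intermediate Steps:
Y = 784 (Y = 28**2 = 784)
G(L, u) = -108*L (G(L, u) = (9*L)*(-12) = -108*L)
-239239/(-1967559) + Z(-2217)/G(Y, -499) = -239239/(-1967559) - 364/((-108*784)) = -239239*(-1/1967559) - 364/(-84672) = 21749/178869 - 364*(-1/84672) = 21749/178869 + 13/3024 = 22698091/180299952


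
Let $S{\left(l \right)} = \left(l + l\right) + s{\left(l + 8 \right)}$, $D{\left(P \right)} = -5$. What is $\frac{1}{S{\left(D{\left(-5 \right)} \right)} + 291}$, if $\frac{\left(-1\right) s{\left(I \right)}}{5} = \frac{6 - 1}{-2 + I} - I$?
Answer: $\frac{1}{271} \approx 0.00369$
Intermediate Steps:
$s{\left(I \right)} = - \frac{25}{-2 + I} + 5 I$ ($s{\left(I \right)} = - 5 \left(\frac{6 - 1}{-2 + I} - I\right) = - 5 \left(\frac{5}{-2 + I} - I\right) = - 5 \left(- I + \frac{5}{-2 + I}\right) = - \frac{25}{-2 + I} + 5 I$)
$S{\left(l \right)} = 2 l + \frac{5 \left(-21 + \left(8 + l\right)^{2} - 2 l\right)}{6 + l}$ ($S{\left(l \right)} = \left(l + l\right) + \frac{5 \left(-5 + \left(l + 8\right)^{2} - 2 \left(l + 8\right)\right)}{-2 + \left(l + 8\right)} = 2 l + \frac{5 \left(-5 + \left(8 + l\right)^{2} - 2 \left(8 + l\right)\right)}{-2 + \left(8 + l\right)} = 2 l + \frac{5 \left(-5 + \left(8 + l\right)^{2} - \left(16 + 2 l\right)\right)}{6 + l} = 2 l + \frac{5 \left(-21 + \left(8 + l\right)^{2} - 2 l\right)}{6 + l}$)
$\frac{1}{S{\left(D{\left(-5 \right)} \right)} + 291} = \frac{1}{\frac{215 + 7 \left(-5\right)^{2} + 82 \left(-5\right)}{6 - 5} + 291} = \frac{1}{\frac{215 + 7 \cdot 25 - 410}{1} + 291} = \frac{1}{1 \left(215 + 175 - 410\right) + 291} = \frac{1}{1 \left(-20\right) + 291} = \frac{1}{-20 + 291} = \frac{1}{271}$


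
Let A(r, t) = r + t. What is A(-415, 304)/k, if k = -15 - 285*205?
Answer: 37/19480 ≈ 0.0018994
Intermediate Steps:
k = -58440 (k = -15 - 58425 = -58440)
A(-415, 304)/k = (-415 + 304)/(-58440) = -111*(-1/58440) = 37/19480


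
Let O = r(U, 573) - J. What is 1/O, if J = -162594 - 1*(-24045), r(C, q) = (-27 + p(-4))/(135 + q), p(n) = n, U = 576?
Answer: 708/98092661 ≈ 7.2177e-6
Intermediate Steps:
r(C, q) = -31/(135 + q) (r(C, q) = (-27 - 4)/(135 + q) = -31/(135 + q))
J = -138549 (J = -162594 + 24045 = -138549)
O = 98092661/708 (O = -31/(135 + 573) - 1*(-138549) = -31/708 + 138549 = 98092661/708 ≈ 1.3855e+5)
1/O = 1/(98092661/708) = 708/98092661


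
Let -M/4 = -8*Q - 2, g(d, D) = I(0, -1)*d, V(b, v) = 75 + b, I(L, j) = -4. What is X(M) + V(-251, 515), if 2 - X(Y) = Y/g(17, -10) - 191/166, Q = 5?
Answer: -480809/2822 ≈ -170.38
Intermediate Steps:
g(d, D) = -4*d
M = 168 (M = -4*(-8*5 - 2) = -4*(-40 - 2) = -4*(-42) = 168)
X(Y) = 523/166 + Y/68 (X(Y) = 2 - (Y/((-4*17)) - 191/166) = 2 - (Y/(-68) - 191*1/166) = 2 - (Y*(-1/68) - 191/166) = 2 - (-Y/68 - 191/166) = 2 - (-191/166 - Y/68) = 2 + (191/166 + Y/68) = 523/166 + Y/68)
X(M) + V(-251, 515) = (523/166 + (1/68)*168) + (75 - 251) = (523/166 + 42/17) - 176 = 15863/2822 - 176 = -480809/2822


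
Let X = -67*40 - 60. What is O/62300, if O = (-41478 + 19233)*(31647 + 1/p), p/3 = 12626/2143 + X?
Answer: -824959881614513/73005557240 ≈ -11300.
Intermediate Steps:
X = -2740 (X = -2680 - 60 = -2740)
p = -17577582/2143 (p = 3*(12626/2143 - 2740) = 3*(-5859194/2143) = -17577582/2143 ≈ -8202.3)
O = -4124799408072565/5859194 (O = (-41478 + 19233)*(31647 + 1/(-17577582/2143)) = -22245*(31647 - 2143/17577582) = -22245*556277735411/17577582 = -4124799408072565/5859194 ≈ -7.0399e+8)
O/62300 = -4124799408072565/5859194/62300 = -4124799408072565/5859194*1/62300 = -824959881614513/73005557240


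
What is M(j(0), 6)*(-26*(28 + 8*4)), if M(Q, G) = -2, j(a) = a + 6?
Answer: 3120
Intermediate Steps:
j(a) = 6 + a
M(j(0), 6)*(-26*(28 + 8*4)) = -(-52)*(28 + 8*4) = -(-52)*(28 + 32) = -(-52)*60 = -2*(-1560) = 3120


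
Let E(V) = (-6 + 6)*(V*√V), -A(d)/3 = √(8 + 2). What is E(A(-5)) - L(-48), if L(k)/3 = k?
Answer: 144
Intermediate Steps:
A(d) = -3*√10 (A(d) = -3*√(8 + 2) = -3*√10)
L(k) = 3*k
E(V) = 0 (E(V) = 0*V^(3/2) = 0)
E(A(-5)) - L(-48) = 0 - 3*(-48) = 0 - 1*(-144) = 0 + 144 = 144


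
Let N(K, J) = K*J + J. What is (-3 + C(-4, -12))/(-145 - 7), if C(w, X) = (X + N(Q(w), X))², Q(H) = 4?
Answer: -5181/152 ≈ -34.086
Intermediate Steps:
N(K, J) = J + J*K (N(K, J) = J*K + J = J + J*K)
C(w, X) = 36*X² (C(w, X) = (X + X*(1 + 4))² = (X + X*5)² = (X + 5*X)² = (6*X)² = 36*X²)
(-3 + C(-4, -12))/(-145 - 7) = (-3 + 36*(-12)²)/(-145 - 7) = (-3 + 36*144)/(-152) = (-3 + 5184)*(-1/152) = 5181*(-1/152) = -5181/152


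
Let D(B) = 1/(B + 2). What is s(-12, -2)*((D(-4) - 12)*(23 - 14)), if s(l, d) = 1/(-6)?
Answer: 75/4 ≈ 18.750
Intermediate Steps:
s(l, d) = -1/6
D(B) = 1/(2 + B)
s(-12, -2)*((D(-4) - 12)*(23 - 14)) = -(1/(2 - 4) - 12)*(23 - 14)/6 = -(1/(-2) - 12)*9/6 = -(-1/2 - 12)*9/6 = -(-25)*9/12 = -1/6*(-225/2) = 75/4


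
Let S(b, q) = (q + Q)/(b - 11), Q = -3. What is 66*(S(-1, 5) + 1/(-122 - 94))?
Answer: -407/36 ≈ -11.306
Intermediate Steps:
S(b, q) = (-3 + q)/(-11 + b) (S(b, q) = (q - 3)/(b - 11) = (-3 + q)/(-11 + b))
66*(S(-1, 5) + 1/(-122 - 94)) = 66*((-3 + 5)/(-11 - 1) + 1/(-122 - 94)) = 66*(2/(-12) + 1/(-216)) = 66*(-1/12*2 - 1/216) = 66*(-⅙ - 1/216) = 66*(-37/216) = -407/36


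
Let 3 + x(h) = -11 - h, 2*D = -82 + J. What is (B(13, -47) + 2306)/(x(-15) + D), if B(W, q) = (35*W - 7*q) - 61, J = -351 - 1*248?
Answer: -6058/679 ≈ -8.9219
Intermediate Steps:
J = -599 (J = -351 - 248 = -599)
B(W, q) = -61 - 7*q + 35*W (B(W, q) = (-7*q + 35*W) - 61 = -61 - 7*q + 35*W)
D = -681/2 (D = (-82 - 599)/2 = (½)*(-681) = -681/2 ≈ -340.50)
x(h) = -14 - h (x(h) = -3 + (-11 - h) = -14 - h)
(B(13, -47) + 2306)/(x(-15) + D) = ((-61 - 7*(-47) + 35*13) + 2306)/((-14 - 1*(-15)) - 681/2) = ((-61 + 329 + 455) + 2306)/((-14 + 15) - 681/2) = (723 + 2306)/(1 - 681/2) = 3029/(-679/2) = 3029*(-2/679) = -6058/679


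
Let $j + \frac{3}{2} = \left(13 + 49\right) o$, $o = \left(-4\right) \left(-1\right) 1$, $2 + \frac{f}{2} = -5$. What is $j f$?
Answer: $-3451$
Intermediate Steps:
$f = -14$ ($f = -4 + 2 \left(-5\right) = -4 - 10 = -14$)
$o = 4$ ($o = 4 \cdot 1 = 4$)
$j = \frac{493}{2}$ ($j = - \frac{3}{2} + \left(13 + 49\right) 4 = - \frac{3}{2} + 62 \cdot 4 = - \frac{3}{2} + 248 = \frac{493}{2} \approx 246.5$)
$j f = \frac{493}{2} \left(-14\right) = -3451$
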